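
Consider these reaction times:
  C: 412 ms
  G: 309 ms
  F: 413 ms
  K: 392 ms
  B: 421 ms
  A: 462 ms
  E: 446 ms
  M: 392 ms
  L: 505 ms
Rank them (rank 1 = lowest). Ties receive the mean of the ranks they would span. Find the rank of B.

Sorted (ascending): 309, 392, 392, 412, 413, 421, 446, 462, 505
The 2 values of 392 occupy positions 2–3 → average rank (2+3)/2 = 2.5.
B has value 421 ms → rank 6.

6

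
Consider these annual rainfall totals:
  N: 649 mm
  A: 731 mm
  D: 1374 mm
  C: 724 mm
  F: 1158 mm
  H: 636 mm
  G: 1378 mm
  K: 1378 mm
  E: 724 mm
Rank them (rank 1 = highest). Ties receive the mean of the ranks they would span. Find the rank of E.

6.5

Sorted (descending): 1378, 1378, 1374, 1158, 731, 724, 724, 649, 636
The 2 values of 1378 occupy positions 1–2 → average rank (1+2)/2 = 1.5.
The 2 values of 724 occupy positions 6–7 → average rank (6+7)/2 = 6.5.
E has value 724 mm → rank 6.5.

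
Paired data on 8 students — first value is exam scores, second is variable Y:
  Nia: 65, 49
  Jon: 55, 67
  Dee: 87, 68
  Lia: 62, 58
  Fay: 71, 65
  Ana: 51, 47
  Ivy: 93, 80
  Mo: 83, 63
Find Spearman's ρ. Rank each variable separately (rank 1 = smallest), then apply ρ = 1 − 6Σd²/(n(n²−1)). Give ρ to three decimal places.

0.714

Ranks of variable 1: 4, 2, 7, 3, 5, 1, 8, 6
Ranks of variable 2: 2, 6, 7, 3, 5, 1, 8, 4
d = r₁ − r₂: 2, -4, 0, 0, 0, 0, 0, 2
d²: 4, 16, 0, 0, 0, 0, 0, 4; Σd² = 24
ρ = 1 − 6·24/(8·63) = 1 − 144/504 = 0.714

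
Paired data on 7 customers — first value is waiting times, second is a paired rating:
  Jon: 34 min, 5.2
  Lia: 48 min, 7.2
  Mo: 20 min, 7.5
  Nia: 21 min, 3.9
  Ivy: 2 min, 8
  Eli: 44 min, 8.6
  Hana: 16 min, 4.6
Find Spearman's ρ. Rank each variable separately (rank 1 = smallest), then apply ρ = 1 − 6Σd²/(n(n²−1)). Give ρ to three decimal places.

Ranks of variable 1: 5, 7, 3, 4, 1, 6, 2
Ranks of variable 2: 3, 4, 5, 1, 6, 7, 2
d = r₁ − r₂: 2, 3, -2, 3, -5, -1, 0
d²: 4, 9, 4, 9, 25, 1, 0; Σd² = 52
ρ = 1 − 6·52/(7·48) = 1 − 312/336 = 0.071

0.071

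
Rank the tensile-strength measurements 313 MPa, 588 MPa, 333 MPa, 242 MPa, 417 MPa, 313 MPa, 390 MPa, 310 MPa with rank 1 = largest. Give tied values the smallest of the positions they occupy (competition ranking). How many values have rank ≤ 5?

6

Sorted (descending): 588, 417, 390, 333, 313, 313, 310, 242
The 2 values of 313 occupy positions 5–6 → each gets rank 5.
Ranks ≤ 5: {1, 2, 3, 4, 5, 5} → 6 values.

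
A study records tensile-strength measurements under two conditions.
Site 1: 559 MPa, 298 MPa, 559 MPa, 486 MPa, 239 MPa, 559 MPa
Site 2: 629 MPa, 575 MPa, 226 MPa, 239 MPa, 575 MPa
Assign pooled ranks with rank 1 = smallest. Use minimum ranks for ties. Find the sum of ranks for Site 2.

Sorted (ascending): 226, 239, 239, 298, 486, 559, 559, 559, 575, 575, 629
The 2 values of 239 occupy positions 2–3 → each gets rank 2.
The 3 values of 559 occupy positions 6–8 → each gets rank 6.
The 2 values of 575 occupy positions 9–10 → each gets rank 9.
Site 2 values → pooled ranks: 629→11, 575→9, 226→1, 239→2, 575→9
Rank sum = 11 + 9 + 1 + 2 + 9 = 32

32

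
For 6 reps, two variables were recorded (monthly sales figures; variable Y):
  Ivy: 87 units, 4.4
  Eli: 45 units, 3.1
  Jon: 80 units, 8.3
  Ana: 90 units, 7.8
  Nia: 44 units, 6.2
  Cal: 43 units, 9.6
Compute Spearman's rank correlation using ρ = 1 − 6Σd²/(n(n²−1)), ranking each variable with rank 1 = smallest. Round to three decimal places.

Ranks of variable 1: 5, 3, 4, 6, 2, 1
Ranks of variable 2: 2, 1, 5, 4, 3, 6
d = r₁ − r₂: 3, 2, -1, 2, -1, -5
d²: 9, 4, 1, 4, 1, 25; Σd² = 44
ρ = 1 − 6·44/(6·35) = 1 − 264/210 = -0.257

-0.257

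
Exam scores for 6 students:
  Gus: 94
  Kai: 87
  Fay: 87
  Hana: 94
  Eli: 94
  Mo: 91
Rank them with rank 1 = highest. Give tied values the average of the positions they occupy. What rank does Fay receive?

5.5

Sorted (descending): 94, 94, 94, 91, 87, 87
The 3 values of 94 occupy positions 1–3 → average rank 2.
The 2 values of 87 occupy positions 5–6 → average rank (5+6)/2 = 5.5.
Fay has value 87 → rank 5.5.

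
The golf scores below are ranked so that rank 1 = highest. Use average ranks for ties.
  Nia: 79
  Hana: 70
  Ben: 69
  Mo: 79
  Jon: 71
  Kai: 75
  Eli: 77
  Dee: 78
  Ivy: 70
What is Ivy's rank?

7.5

Sorted (descending): 79, 79, 78, 77, 75, 71, 70, 70, 69
The 2 values of 79 occupy positions 1–2 → average rank (1+2)/2 = 1.5.
The 2 values of 70 occupy positions 7–8 → average rank (7+8)/2 = 7.5.
Ivy has value 70 → rank 7.5.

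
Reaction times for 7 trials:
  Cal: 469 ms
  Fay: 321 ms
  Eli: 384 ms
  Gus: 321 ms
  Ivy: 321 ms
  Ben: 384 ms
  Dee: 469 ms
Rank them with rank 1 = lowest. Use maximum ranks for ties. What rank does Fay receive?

3

Sorted (ascending): 321, 321, 321, 384, 384, 469, 469
The 3 values of 321 occupy positions 1–3 → each gets rank 3.
The 2 values of 384 occupy positions 4–5 → each gets rank 5.
The 2 values of 469 occupy positions 6–7 → each gets rank 7.
Fay has value 321 ms → rank 3.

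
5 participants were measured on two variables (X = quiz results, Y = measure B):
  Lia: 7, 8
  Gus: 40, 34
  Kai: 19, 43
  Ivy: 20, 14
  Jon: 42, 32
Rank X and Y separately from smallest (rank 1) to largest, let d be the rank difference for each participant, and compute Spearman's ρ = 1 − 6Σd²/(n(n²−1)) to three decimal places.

Ranks of variable 1: 1, 4, 2, 3, 5
Ranks of variable 2: 1, 4, 5, 2, 3
d = r₁ − r₂: 0, 0, -3, 1, 2
d²: 0, 0, 9, 1, 4; Σd² = 14
ρ = 1 − 6·14/(5·24) = 1 − 84/120 = 0.300

0.300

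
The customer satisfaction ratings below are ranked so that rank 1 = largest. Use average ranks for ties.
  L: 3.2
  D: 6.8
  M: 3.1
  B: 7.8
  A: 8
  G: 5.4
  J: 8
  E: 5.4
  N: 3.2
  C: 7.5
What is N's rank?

Sorted (descending): 8, 8, 7.8, 7.5, 6.8, 5.4, 5.4, 3.2, 3.2, 3.1
The 2 values of 8 occupy positions 1–2 → average rank (1+2)/2 = 1.5.
The 2 values of 5.4 occupy positions 6–7 → average rank (6+7)/2 = 6.5.
The 2 values of 3.2 occupy positions 8–9 → average rank (8+9)/2 = 8.5.
N has value 3.2 → rank 8.5.

8.5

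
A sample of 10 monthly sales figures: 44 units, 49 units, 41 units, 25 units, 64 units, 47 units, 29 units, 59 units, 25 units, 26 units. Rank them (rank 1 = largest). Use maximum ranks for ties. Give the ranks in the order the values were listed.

5, 3, 6, 10, 1, 4, 7, 2, 10, 8

Sorted (descending): 64, 59, 49, 47, 44, 41, 29, 26, 25, 25
The 2 values of 25 occupy positions 9–10 → each gets rank 10.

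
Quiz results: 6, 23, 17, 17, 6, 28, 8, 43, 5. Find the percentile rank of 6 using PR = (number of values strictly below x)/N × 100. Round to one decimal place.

N = 9.
Strictly below 6: 1. Equal to 6: 2.
PR = 1/9 × 100 = 11.1

11.1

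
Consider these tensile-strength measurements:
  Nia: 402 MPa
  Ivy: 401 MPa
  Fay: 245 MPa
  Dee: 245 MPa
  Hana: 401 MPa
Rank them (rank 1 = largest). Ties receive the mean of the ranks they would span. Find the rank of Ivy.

2.5

Sorted (descending): 402, 401, 401, 245, 245
The 2 values of 401 occupy positions 2–3 → average rank (2+3)/2 = 2.5.
The 2 values of 245 occupy positions 4–5 → average rank (4+5)/2 = 4.5.
Ivy has value 401 MPa → rank 2.5.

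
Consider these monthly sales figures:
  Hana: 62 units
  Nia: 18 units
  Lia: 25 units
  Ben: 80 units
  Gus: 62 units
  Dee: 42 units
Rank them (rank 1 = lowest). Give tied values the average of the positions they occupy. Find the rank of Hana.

4.5

Sorted (ascending): 18, 25, 42, 62, 62, 80
The 2 values of 62 occupy positions 4–5 → average rank (4+5)/2 = 4.5.
Hana has value 62 units → rank 4.5.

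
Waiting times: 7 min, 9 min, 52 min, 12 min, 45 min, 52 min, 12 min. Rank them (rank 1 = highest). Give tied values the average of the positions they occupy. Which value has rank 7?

7

Sorted (descending): 52, 52, 45, 12, 12, 9, 7
The 2 values of 52 occupy positions 1–2 → average rank (1+2)/2 = 1.5.
The 2 values of 12 occupy positions 4–5 → average rank (4+5)/2 = 4.5.
Rank 7 → value 7.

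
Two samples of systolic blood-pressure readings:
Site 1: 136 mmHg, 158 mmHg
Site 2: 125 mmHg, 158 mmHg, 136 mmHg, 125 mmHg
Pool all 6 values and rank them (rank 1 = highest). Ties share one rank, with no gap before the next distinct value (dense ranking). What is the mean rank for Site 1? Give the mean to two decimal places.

Sorted (descending): 158, 158, 136, 136, 125, 125
The 2 values of 158 share dense rank 1.
The 2 values of 136 share dense rank 2.
The 2 values of 125 share dense rank 3.
Site 1 values → pooled ranks: 136→2, 158→1
Mean rank = (2 + 1) / 2 = 1.50

1.50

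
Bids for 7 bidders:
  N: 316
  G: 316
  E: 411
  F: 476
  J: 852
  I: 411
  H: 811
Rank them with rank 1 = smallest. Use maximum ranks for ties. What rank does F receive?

5

Sorted (ascending): 316, 316, 411, 411, 476, 811, 852
The 2 values of 316 occupy positions 1–2 → each gets rank 2.
The 2 values of 411 occupy positions 3–4 → each gets rank 4.
F has value 476 → rank 5.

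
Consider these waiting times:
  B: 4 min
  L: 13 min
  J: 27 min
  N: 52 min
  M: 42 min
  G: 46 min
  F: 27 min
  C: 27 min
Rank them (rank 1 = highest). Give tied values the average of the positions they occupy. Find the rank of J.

Sorted (descending): 52, 46, 42, 27, 27, 27, 13, 4
The 3 values of 27 occupy positions 4–6 → average rank 5.
J has value 27 min → rank 5.

5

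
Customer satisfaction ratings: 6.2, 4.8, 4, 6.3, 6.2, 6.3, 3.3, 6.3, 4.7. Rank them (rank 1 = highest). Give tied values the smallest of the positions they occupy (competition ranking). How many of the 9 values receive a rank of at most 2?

Sorted (descending): 6.3, 6.3, 6.3, 6.2, 6.2, 4.8, 4.7, 4, 3.3
The 3 values of 6.3 occupy positions 1–3 → each gets rank 1.
The 2 values of 6.2 occupy positions 4–5 → each gets rank 4.
Ranks ≤ 2: {1, 1, 1} → 3 values.

3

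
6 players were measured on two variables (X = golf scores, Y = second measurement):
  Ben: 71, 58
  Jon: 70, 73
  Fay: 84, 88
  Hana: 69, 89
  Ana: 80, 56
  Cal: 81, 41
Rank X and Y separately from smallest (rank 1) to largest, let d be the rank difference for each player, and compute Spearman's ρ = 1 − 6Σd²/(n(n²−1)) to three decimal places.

Ranks of variable 1: 3, 2, 6, 1, 4, 5
Ranks of variable 2: 3, 4, 5, 6, 2, 1
d = r₁ − r₂: 0, -2, 1, -5, 2, 4
d²: 0, 4, 1, 25, 4, 16; Σd² = 50
ρ = 1 − 6·50/(6·35) = 1 − 300/210 = -0.429

-0.429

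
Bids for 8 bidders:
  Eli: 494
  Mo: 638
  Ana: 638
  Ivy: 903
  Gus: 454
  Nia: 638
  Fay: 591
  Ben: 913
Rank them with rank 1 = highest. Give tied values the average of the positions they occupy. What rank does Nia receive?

4

Sorted (descending): 913, 903, 638, 638, 638, 591, 494, 454
The 3 values of 638 occupy positions 3–5 → average rank 4.
Nia has value 638 → rank 4.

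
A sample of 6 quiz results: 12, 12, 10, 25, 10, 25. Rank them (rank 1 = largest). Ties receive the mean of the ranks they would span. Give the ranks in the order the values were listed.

Sorted (descending): 25, 25, 12, 12, 10, 10
The 2 values of 25 occupy positions 1–2 → average rank (1+2)/2 = 1.5.
The 2 values of 12 occupy positions 3–4 → average rank (3+4)/2 = 3.5.
The 2 values of 10 occupy positions 5–6 → average rank (5+6)/2 = 5.5.

3.5, 3.5, 5.5, 1.5, 5.5, 1.5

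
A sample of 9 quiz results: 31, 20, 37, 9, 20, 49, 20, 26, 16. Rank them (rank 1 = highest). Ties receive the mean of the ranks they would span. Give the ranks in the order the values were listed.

Sorted (descending): 49, 37, 31, 26, 20, 20, 20, 16, 9
The 3 values of 20 occupy positions 5–7 → average rank 6.

3, 6, 2, 9, 6, 1, 6, 4, 8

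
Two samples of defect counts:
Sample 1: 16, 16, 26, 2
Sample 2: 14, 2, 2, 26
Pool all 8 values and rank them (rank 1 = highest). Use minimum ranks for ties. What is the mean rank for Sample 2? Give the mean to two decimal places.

Sorted (descending): 26, 26, 16, 16, 14, 2, 2, 2
The 2 values of 26 occupy positions 1–2 → each gets rank 1.
The 2 values of 16 occupy positions 3–4 → each gets rank 3.
The 3 values of 2 occupy positions 6–8 → each gets rank 6.
Sample 2 values → pooled ranks: 14→5, 2→6, 2→6, 26→1
Mean rank = (5 + 6 + 6 + 1) / 4 = 4.50

4.50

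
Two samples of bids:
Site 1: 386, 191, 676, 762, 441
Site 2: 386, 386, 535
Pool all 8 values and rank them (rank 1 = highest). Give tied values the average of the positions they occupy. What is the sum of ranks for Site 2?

Sorted (descending): 762, 676, 535, 441, 386, 386, 386, 191
The 3 values of 386 occupy positions 5–7 → average rank 6.
Site 2 values → pooled ranks: 386→6, 386→6, 535→3
Rank sum = 6 + 6 + 3 = 15

15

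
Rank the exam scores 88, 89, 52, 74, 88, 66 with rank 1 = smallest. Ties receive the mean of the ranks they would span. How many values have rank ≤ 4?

Sorted (ascending): 52, 66, 74, 88, 88, 89
The 2 values of 88 occupy positions 4–5 → average rank (4+5)/2 = 4.5.
Ranks ≤ 4: {1, 2, 3} → 3 values.

3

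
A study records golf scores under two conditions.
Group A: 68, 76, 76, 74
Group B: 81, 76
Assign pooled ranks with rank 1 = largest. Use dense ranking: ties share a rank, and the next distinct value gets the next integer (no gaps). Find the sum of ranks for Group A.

Sorted (descending): 81, 76, 76, 76, 74, 68
The 3 values of 76 share dense rank 2.
Remaining distinct values take the next consecutive integers.
Group A values → pooled ranks: 68→4, 76→2, 76→2, 74→3
Rank sum = 4 + 2 + 2 + 3 = 11

11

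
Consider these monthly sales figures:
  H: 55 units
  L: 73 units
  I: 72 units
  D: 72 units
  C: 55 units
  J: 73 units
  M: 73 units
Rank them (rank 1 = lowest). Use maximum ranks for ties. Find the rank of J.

7

Sorted (ascending): 55, 55, 72, 72, 73, 73, 73
The 2 values of 55 occupy positions 1–2 → each gets rank 2.
The 2 values of 72 occupy positions 3–4 → each gets rank 4.
The 3 values of 73 occupy positions 5–7 → each gets rank 7.
J has value 73 units → rank 7.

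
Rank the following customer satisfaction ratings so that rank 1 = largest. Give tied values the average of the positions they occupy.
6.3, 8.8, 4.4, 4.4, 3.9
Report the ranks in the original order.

Sorted (descending): 8.8, 6.3, 4.4, 4.4, 3.9
The 2 values of 4.4 occupy positions 3–4 → average rank (3+4)/2 = 3.5.

2, 1, 3.5, 3.5, 5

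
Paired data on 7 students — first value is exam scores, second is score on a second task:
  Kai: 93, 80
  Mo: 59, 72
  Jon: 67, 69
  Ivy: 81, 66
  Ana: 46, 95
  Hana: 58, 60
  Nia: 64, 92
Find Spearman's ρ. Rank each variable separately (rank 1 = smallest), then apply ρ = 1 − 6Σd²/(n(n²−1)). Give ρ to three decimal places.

Ranks of variable 1: 7, 3, 5, 6, 1, 2, 4
Ranks of variable 2: 5, 4, 3, 2, 7, 1, 6
d = r₁ − r₂: 2, -1, 2, 4, -6, 1, -2
d²: 4, 1, 4, 16, 36, 1, 4; Σd² = 66
ρ = 1 − 6·66/(7·48) = 1 − 396/336 = -0.179

-0.179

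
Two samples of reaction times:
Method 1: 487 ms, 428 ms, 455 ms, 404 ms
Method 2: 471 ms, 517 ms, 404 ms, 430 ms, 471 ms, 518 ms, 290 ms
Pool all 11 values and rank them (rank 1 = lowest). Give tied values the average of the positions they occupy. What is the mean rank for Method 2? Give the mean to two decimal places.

Sorted (ascending): 290, 404, 404, 428, 430, 455, 471, 471, 487, 517, 518
The 2 values of 404 occupy positions 2–3 → average rank (2+3)/2 = 2.5.
The 2 values of 471 occupy positions 7–8 → average rank (7+8)/2 = 7.5.
Method 2 values → pooled ranks: 471→7.5, 517→10, 404→2.5, 430→5, 471→7.5, 518→11, 290→1
Mean rank = (7.5 + 10 + 2.5 + 5 + 7.5 + 11 + 1) / 7 = 6.36

6.36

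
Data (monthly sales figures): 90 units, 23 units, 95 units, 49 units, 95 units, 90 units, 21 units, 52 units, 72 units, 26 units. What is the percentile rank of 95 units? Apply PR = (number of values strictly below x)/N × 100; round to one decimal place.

N = 10.
Strictly below 95: 8. Equal to 95: 2.
PR = 8/10 × 100 = 80.0

80.0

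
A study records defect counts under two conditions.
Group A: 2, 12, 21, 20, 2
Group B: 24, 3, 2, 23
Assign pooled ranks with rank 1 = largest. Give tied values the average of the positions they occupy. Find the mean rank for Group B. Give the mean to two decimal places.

Sorted (descending): 24, 23, 21, 20, 12, 3, 2, 2, 2
The 3 values of 2 occupy positions 7–9 → average rank 8.
Group B values → pooled ranks: 24→1, 3→6, 2→8, 23→2
Mean rank = (1 + 6 + 8 + 2) / 4 = 4.25

4.25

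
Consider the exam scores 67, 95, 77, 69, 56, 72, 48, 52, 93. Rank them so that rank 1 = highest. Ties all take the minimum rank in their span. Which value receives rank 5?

69

Sorted (descending): 95, 93, 77, 72, 69, 67, 56, 52, 48
No ties — each value takes its position as its rank.
Rank 5 → value 69.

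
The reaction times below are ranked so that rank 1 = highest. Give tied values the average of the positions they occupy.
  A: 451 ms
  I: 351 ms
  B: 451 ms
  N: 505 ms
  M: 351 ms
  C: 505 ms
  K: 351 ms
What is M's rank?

6

Sorted (descending): 505, 505, 451, 451, 351, 351, 351
The 2 values of 505 occupy positions 1–2 → average rank (1+2)/2 = 1.5.
The 2 values of 451 occupy positions 3–4 → average rank (3+4)/2 = 3.5.
The 3 values of 351 occupy positions 5–7 → average rank 6.
M has value 351 ms → rank 6.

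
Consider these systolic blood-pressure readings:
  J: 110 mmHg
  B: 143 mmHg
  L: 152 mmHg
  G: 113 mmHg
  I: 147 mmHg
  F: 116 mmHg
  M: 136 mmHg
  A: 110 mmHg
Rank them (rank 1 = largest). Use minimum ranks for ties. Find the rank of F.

5

Sorted (descending): 152, 147, 143, 136, 116, 113, 110, 110
The 2 values of 110 occupy positions 7–8 → each gets rank 7.
F has value 116 mmHg → rank 5.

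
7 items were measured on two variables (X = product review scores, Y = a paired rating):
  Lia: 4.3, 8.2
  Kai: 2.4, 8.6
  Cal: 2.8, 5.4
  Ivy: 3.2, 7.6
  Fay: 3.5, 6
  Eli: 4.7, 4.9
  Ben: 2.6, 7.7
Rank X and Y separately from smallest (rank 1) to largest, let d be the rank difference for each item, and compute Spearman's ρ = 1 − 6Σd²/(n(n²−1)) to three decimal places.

-0.536

Ranks of variable 1: 6, 1, 3, 4, 5, 7, 2
Ranks of variable 2: 6, 7, 2, 4, 3, 1, 5
d = r₁ − r₂: 0, -6, 1, 0, 2, 6, -3
d²: 0, 36, 1, 0, 4, 36, 9; Σd² = 86
ρ = 1 − 6·86/(7·48) = 1 − 516/336 = -0.536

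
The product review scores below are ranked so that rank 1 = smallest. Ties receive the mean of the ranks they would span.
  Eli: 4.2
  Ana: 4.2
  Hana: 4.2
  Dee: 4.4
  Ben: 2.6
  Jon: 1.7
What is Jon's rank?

Sorted (ascending): 1.7, 2.6, 4.2, 4.2, 4.2, 4.4
The 3 values of 4.2 occupy positions 3–5 → average rank 4.
Jon has value 1.7 → rank 1.

1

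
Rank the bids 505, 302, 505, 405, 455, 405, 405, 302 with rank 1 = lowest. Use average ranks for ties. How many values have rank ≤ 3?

2

Sorted (ascending): 302, 302, 405, 405, 405, 455, 505, 505
The 2 values of 302 occupy positions 1–2 → average rank (1+2)/2 = 1.5.
The 3 values of 405 occupy positions 3–5 → average rank 4.
The 2 values of 505 occupy positions 7–8 → average rank (7+8)/2 = 7.5.
Ranks ≤ 3: {1.5, 1.5} → 2 values.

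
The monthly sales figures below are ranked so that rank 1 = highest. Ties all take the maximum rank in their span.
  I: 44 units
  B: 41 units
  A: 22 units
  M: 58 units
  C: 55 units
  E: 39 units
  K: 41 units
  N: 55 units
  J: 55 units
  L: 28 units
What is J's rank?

Sorted (descending): 58, 55, 55, 55, 44, 41, 41, 39, 28, 22
The 3 values of 55 occupy positions 2–4 → each gets rank 4.
The 2 values of 41 occupy positions 6–7 → each gets rank 7.
J has value 55 units → rank 4.

4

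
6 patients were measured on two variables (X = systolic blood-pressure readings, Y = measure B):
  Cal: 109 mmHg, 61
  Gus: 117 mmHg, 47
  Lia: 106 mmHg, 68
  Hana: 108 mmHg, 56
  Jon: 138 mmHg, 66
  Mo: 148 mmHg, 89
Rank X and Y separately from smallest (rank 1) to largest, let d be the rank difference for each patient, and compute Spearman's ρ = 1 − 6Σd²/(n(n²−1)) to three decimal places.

Ranks of variable 1: 3, 4, 1, 2, 5, 6
Ranks of variable 2: 3, 1, 5, 2, 4, 6
d = r₁ − r₂: 0, 3, -4, 0, 1, 0
d²: 0, 9, 16, 0, 1, 0; Σd² = 26
ρ = 1 − 6·26/(6·35) = 1 − 156/210 = 0.257

0.257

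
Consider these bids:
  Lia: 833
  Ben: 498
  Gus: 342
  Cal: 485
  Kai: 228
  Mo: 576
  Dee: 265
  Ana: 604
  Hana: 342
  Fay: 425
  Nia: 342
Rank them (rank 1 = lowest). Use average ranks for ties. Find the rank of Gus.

4

Sorted (ascending): 228, 265, 342, 342, 342, 425, 485, 498, 576, 604, 833
The 3 values of 342 occupy positions 3–5 → average rank 4.
Gus has value 342 → rank 4.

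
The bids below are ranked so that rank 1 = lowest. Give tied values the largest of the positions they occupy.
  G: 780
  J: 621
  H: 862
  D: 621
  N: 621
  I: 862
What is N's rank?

Sorted (ascending): 621, 621, 621, 780, 862, 862
The 3 values of 621 occupy positions 1–3 → each gets rank 3.
The 2 values of 862 occupy positions 5–6 → each gets rank 6.
N has value 621 → rank 3.

3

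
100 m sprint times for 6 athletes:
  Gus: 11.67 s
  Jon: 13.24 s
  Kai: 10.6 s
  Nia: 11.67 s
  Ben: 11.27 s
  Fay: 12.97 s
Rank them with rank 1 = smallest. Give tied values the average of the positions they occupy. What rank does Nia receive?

3.5

Sorted (ascending): 10.6, 11.27, 11.67, 11.67, 12.97, 13.24
The 2 values of 11.67 occupy positions 3–4 → average rank (3+4)/2 = 3.5.
Nia has value 11.67 s → rank 3.5.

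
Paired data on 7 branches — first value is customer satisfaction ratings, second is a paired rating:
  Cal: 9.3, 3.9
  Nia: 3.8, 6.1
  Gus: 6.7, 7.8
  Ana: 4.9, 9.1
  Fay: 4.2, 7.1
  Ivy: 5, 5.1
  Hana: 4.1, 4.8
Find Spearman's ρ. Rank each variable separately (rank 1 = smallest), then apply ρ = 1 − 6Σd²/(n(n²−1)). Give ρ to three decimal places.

Ranks of variable 1: 7, 1, 6, 4, 3, 5, 2
Ranks of variable 2: 1, 4, 6, 7, 5, 3, 2
d = r₁ − r₂: 6, -3, 0, -3, -2, 2, 0
d²: 36, 9, 0, 9, 4, 4, 0; Σd² = 62
ρ = 1 − 6·62/(7·48) = 1 − 372/336 = -0.107

-0.107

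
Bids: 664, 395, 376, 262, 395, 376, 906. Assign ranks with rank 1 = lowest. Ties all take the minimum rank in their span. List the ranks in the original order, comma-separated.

6, 4, 2, 1, 4, 2, 7

Sorted (ascending): 262, 376, 376, 395, 395, 664, 906
The 2 values of 376 occupy positions 2–3 → each gets rank 2.
The 2 values of 395 occupy positions 4–5 → each gets rank 4.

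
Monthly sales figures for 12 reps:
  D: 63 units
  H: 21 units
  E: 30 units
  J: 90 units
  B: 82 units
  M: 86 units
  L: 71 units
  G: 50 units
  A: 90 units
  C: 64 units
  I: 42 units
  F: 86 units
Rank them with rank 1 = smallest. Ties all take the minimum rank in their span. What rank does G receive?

4

Sorted (ascending): 21, 30, 42, 50, 63, 64, 71, 82, 86, 86, 90, 90
The 2 values of 86 occupy positions 9–10 → each gets rank 9.
The 2 values of 90 occupy positions 11–12 → each gets rank 11.
G has value 50 units → rank 4.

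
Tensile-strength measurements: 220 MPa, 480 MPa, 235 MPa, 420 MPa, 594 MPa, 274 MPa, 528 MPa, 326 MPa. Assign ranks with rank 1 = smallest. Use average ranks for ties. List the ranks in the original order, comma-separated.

1, 6, 2, 5, 8, 3, 7, 4

Sorted (ascending): 220, 235, 274, 326, 420, 480, 528, 594
No ties — each value takes its position as its rank.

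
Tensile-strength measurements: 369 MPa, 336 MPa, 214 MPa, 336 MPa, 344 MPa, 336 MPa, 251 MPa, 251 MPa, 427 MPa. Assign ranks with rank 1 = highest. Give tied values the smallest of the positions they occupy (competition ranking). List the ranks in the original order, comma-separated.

2, 4, 9, 4, 3, 4, 7, 7, 1

Sorted (descending): 427, 369, 344, 336, 336, 336, 251, 251, 214
The 3 values of 336 occupy positions 4–6 → each gets rank 4.
The 2 values of 251 occupy positions 7–8 → each gets rank 7.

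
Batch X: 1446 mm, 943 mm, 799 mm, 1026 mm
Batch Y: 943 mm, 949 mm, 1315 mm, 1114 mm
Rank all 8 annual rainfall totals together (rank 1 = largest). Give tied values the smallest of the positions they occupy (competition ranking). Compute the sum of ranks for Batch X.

Sorted (descending): 1446, 1315, 1114, 1026, 949, 943, 943, 799
The 2 values of 943 occupy positions 6–7 → each gets rank 6.
Batch X values → pooled ranks: 1446→1, 943→6, 799→8, 1026→4
Rank sum = 1 + 6 + 8 + 4 = 19

19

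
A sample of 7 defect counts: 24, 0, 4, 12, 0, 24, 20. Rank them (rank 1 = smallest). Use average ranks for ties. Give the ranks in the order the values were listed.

6.5, 1.5, 3, 4, 1.5, 6.5, 5

Sorted (ascending): 0, 0, 4, 12, 20, 24, 24
The 2 values of 0 occupy positions 1–2 → average rank (1+2)/2 = 1.5.
The 2 values of 24 occupy positions 6–7 → average rank (6+7)/2 = 6.5.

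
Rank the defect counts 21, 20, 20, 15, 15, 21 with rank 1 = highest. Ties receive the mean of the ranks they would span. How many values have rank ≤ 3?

Sorted (descending): 21, 21, 20, 20, 15, 15
The 2 values of 21 occupy positions 1–2 → average rank (1+2)/2 = 1.5.
The 2 values of 20 occupy positions 3–4 → average rank (3+4)/2 = 3.5.
The 2 values of 15 occupy positions 5–6 → average rank (5+6)/2 = 5.5.
Ranks ≤ 3: {1.5, 1.5} → 2 values.

2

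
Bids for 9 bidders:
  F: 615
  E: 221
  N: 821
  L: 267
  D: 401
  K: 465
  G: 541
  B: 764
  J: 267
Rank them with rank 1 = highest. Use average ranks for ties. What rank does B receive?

2

Sorted (descending): 821, 764, 615, 541, 465, 401, 267, 267, 221
The 2 values of 267 occupy positions 7–8 → average rank (7+8)/2 = 7.5.
B has value 764 → rank 2.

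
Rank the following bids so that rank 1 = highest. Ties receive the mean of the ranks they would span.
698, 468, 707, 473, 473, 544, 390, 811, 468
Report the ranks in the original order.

Sorted (descending): 811, 707, 698, 544, 473, 473, 468, 468, 390
The 2 values of 473 occupy positions 5–6 → average rank (5+6)/2 = 5.5.
The 2 values of 468 occupy positions 7–8 → average rank (7+8)/2 = 7.5.

3, 7.5, 2, 5.5, 5.5, 4, 9, 1, 7.5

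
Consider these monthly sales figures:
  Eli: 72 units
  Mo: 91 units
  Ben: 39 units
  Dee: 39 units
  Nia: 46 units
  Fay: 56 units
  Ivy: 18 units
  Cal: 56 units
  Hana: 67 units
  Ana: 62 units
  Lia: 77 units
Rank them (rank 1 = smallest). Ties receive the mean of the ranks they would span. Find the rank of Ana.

7

Sorted (ascending): 18, 39, 39, 46, 56, 56, 62, 67, 72, 77, 91
The 2 values of 39 occupy positions 2–3 → average rank (2+3)/2 = 2.5.
The 2 values of 56 occupy positions 5–6 → average rank (5+6)/2 = 5.5.
Ana has value 62 units → rank 7.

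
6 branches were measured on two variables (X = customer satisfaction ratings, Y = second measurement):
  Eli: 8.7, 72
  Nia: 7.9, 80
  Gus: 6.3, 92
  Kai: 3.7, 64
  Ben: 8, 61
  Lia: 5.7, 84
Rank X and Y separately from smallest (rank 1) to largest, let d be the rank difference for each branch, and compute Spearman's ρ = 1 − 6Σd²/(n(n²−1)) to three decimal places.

Ranks of variable 1: 6, 4, 3, 1, 5, 2
Ranks of variable 2: 3, 4, 6, 2, 1, 5
d = r₁ − r₂: 3, 0, -3, -1, 4, -3
d²: 9, 0, 9, 1, 16, 9; Σd² = 44
ρ = 1 − 6·44/(6·35) = 1 − 264/210 = -0.257

-0.257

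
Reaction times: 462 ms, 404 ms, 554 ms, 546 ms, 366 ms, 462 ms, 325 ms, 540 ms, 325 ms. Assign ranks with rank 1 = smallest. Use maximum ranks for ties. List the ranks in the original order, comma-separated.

Sorted (ascending): 325, 325, 366, 404, 462, 462, 540, 546, 554
The 2 values of 325 occupy positions 1–2 → each gets rank 2.
The 2 values of 462 occupy positions 5–6 → each gets rank 6.

6, 4, 9, 8, 3, 6, 2, 7, 2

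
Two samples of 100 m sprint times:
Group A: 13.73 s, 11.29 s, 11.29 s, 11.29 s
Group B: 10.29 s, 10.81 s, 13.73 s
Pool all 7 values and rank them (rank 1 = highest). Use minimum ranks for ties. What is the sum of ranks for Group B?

14

Sorted (descending): 13.73, 13.73, 11.29, 11.29, 11.29, 10.81, 10.29
The 2 values of 13.73 occupy positions 1–2 → each gets rank 1.
The 3 values of 11.29 occupy positions 3–5 → each gets rank 3.
Group B values → pooled ranks: 10.29→7, 10.81→6, 13.73→1
Rank sum = 7 + 6 + 1 = 14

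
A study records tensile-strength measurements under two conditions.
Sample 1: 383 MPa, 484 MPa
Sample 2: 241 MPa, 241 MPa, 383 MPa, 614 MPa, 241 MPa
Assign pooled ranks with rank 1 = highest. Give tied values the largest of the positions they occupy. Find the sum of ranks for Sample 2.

Sorted (descending): 614, 484, 383, 383, 241, 241, 241
The 2 values of 383 occupy positions 3–4 → each gets rank 4.
The 3 values of 241 occupy positions 5–7 → each gets rank 7.
Sample 2 values → pooled ranks: 241→7, 241→7, 383→4, 614→1, 241→7
Rank sum = 7 + 7 + 4 + 1 + 7 = 26

26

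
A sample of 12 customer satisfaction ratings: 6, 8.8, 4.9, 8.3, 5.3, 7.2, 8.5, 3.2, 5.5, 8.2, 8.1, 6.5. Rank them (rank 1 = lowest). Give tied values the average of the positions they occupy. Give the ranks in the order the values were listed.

Sorted (ascending): 3.2, 4.9, 5.3, 5.5, 6, 6.5, 7.2, 8.1, 8.2, 8.3, 8.5, 8.8
No ties — each value takes its position as its rank.

5, 12, 2, 10, 3, 7, 11, 1, 4, 9, 8, 6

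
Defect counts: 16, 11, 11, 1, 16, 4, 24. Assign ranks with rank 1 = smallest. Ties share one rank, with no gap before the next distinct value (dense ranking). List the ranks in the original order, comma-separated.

Sorted (ascending): 1, 4, 11, 11, 16, 16, 24
The 2 values of 11 share dense rank 3.
The 2 values of 16 share dense rank 4.
Remaining distinct values take the next consecutive integers.

4, 3, 3, 1, 4, 2, 5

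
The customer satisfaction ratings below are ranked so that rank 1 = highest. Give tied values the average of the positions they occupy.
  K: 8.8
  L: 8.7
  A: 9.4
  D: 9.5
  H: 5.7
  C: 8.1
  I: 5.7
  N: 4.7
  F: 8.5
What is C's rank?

6

Sorted (descending): 9.5, 9.4, 8.8, 8.7, 8.5, 8.1, 5.7, 5.7, 4.7
The 2 values of 5.7 occupy positions 7–8 → average rank (7+8)/2 = 7.5.
C has value 8.1 → rank 6.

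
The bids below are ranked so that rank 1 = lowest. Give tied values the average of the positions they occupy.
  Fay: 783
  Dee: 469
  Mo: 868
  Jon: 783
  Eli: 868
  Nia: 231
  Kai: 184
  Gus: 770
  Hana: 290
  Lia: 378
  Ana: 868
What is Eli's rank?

Sorted (ascending): 184, 231, 290, 378, 469, 770, 783, 783, 868, 868, 868
The 2 values of 783 occupy positions 7–8 → average rank (7+8)/2 = 7.5.
The 3 values of 868 occupy positions 9–11 → average rank 10.
Eli has value 868 → rank 10.

10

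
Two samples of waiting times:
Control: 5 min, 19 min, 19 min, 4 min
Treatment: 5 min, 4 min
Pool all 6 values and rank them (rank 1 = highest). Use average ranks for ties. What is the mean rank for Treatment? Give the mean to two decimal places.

Sorted (descending): 19, 19, 5, 5, 4, 4
The 2 values of 19 occupy positions 1–2 → average rank (1+2)/2 = 1.5.
The 2 values of 5 occupy positions 3–4 → average rank (3+4)/2 = 3.5.
The 2 values of 4 occupy positions 5–6 → average rank (5+6)/2 = 5.5.
Treatment values → pooled ranks: 5→3.5, 4→5.5
Mean rank = (3.5 + 5.5) / 2 = 4.50

4.50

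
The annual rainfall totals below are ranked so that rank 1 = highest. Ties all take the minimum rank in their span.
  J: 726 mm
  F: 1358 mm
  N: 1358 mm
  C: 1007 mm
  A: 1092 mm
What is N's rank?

1

Sorted (descending): 1358, 1358, 1092, 1007, 726
The 2 values of 1358 occupy positions 1–2 → each gets rank 1.
N has value 1358 mm → rank 1.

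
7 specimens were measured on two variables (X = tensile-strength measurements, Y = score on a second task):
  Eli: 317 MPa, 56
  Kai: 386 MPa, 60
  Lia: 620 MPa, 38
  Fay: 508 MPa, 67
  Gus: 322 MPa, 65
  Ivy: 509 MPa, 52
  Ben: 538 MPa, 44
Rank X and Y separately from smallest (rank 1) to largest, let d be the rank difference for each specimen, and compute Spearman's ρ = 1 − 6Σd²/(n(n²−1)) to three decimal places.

Ranks of variable 1: 1, 3, 7, 4, 2, 5, 6
Ranks of variable 2: 4, 5, 1, 7, 6, 3, 2
d = r₁ − r₂: -3, -2, 6, -3, -4, 2, 4
d²: 9, 4, 36, 9, 16, 4, 16; Σd² = 94
ρ = 1 − 6·94/(7·48) = 1 − 564/336 = -0.679

-0.679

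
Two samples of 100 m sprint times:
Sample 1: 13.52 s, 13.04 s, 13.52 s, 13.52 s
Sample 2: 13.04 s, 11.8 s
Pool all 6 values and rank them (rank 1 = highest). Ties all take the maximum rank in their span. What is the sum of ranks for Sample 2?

11

Sorted (descending): 13.52, 13.52, 13.52, 13.04, 13.04, 11.8
The 3 values of 13.52 occupy positions 1–3 → each gets rank 3.
The 2 values of 13.04 occupy positions 4–5 → each gets rank 5.
Sample 2 values → pooled ranks: 13.04→5, 11.8→6
Rank sum = 5 + 6 = 11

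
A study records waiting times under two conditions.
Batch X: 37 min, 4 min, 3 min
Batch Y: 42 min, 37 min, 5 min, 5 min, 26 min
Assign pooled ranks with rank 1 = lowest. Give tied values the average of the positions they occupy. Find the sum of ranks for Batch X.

9.5

Sorted (ascending): 3, 4, 5, 5, 26, 37, 37, 42
The 2 values of 5 occupy positions 3–4 → average rank (3+4)/2 = 3.5.
The 2 values of 37 occupy positions 6–7 → average rank (6+7)/2 = 6.5.
Batch X values → pooled ranks: 37→6.5, 4→2, 3→1
Rank sum = 6.5 + 2 + 1 = 9.5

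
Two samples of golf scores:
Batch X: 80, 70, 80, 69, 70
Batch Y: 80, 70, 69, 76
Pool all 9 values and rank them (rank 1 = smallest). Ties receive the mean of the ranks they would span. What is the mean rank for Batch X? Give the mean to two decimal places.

Sorted (ascending): 69, 69, 70, 70, 70, 76, 80, 80, 80
The 2 values of 69 occupy positions 1–2 → average rank (1+2)/2 = 1.5.
The 3 values of 70 occupy positions 3–5 → average rank 4.
The 3 values of 80 occupy positions 7–9 → average rank 8.
Batch X values → pooled ranks: 80→8, 70→4, 80→8, 69→1.5, 70→4
Mean rank = (8 + 4 + 8 + 1.5 + 4) / 5 = 5.10

5.10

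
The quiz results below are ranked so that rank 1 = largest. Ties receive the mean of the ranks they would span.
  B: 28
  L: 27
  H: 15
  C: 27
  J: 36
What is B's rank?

Sorted (descending): 36, 28, 27, 27, 15
The 2 values of 27 occupy positions 3–4 → average rank (3+4)/2 = 3.5.
B has value 28 → rank 2.

2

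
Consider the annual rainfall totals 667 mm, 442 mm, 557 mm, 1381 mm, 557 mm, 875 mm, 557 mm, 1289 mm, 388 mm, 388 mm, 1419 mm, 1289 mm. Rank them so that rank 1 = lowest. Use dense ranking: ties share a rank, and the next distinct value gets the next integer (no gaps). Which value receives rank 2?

Sorted (ascending): 388, 388, 442, 557, 557, 557, 667, 875, 1289, 1289, 1381, 1419
The 2 values of 388 share dense rank 1.
The 3 values of 557 share dense rank 3.
The 2 values of 1289 share dense rank 6.
Remaining distinct values take the next consecutive integers.
Rank 2 → value 442.

442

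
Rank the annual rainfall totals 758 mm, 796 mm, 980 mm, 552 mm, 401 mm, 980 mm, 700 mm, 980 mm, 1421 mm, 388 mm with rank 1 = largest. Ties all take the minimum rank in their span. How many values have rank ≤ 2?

Sorted (descending): 1421, 980, 980, 980, 796, 758, 700, 552, 401, 388
The 3 values of 980 occupy positions 2–4 → each gets rank 2.
Ranks ≤ 2: {1, 2, 2, 2} → 4 values.

4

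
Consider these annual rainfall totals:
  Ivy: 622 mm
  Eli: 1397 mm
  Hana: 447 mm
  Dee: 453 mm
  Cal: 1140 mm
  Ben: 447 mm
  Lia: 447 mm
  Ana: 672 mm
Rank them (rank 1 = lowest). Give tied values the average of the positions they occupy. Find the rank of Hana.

2

Sorted (ascending): 447, 447, 447, 453, 622, 672, 1140, 1397
The 3 values of 447 occupy positions 1–3 → average rank 2.
Hana has value 447 mm → rank 2.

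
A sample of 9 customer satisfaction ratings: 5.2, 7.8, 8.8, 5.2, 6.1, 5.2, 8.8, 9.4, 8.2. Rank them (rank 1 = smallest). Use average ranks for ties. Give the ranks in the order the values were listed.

Sorted (ascending): 5.2, 5.2, 5.2, 6.1, 7.8, 8.2, 8.8, 8.8, 9.4
The 3 values of 5.2 occupy positions 1–3 → average rank 2.
The 2 values of 8.8 occupy positions 7–8 → average rank (7+8)/2 = 7.5.

2, 5, 7.5, 2, 4, 2, 7.5, 9, 6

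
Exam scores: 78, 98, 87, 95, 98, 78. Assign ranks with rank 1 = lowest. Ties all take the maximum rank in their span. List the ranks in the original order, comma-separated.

2, 6, 3, 4, 6, 2

Sorted (ascending): 78, 78, 87, 95, 98, 98
The 2 values of 78 occupy positions 1–2 → each gets rank 2.
The 2 values of 98 occupy positions 5–6 → each gets rank 6.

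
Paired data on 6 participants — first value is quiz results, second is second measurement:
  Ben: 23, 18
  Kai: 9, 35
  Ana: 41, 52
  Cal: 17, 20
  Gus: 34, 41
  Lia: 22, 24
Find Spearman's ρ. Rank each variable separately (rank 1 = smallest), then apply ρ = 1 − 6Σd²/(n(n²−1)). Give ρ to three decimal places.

Ranks of variable 1: 4, 1, 6, 2, 5, 3
Ranks of variable 2: 1, 4, 6, 2, 5, 3
d = r₁ − r₂: 3, -3, 0, 0, 0, 0
d²: 9, 9, 0, 0, 0, 0; Σd² = 18
ρ = 1 − 6·18/(6·35) = 1 − 108/210 = 0.486

0.486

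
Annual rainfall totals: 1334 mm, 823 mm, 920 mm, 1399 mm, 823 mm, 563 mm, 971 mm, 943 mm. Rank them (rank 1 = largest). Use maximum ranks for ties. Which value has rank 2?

1334

Sorted (descending): 1399, 1334, 971, 943, 920, 823, 823, 563
The 2 values of 823 occupy positions 6–7 → each gets rank 7.
Rank 2 → value 1334.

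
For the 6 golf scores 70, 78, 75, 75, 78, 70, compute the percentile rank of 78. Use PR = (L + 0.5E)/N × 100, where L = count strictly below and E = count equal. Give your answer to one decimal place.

N = 6.
Strictly below 78: 4. Equal to 78: 2.
PR = (4 + 0.5·2)/6 × 100 = 83.3

83.3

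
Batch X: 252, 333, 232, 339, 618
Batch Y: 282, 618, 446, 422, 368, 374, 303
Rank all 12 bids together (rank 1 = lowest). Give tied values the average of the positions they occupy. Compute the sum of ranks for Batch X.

25.5

Sorted (ascending): 232, 252, 282, 303, 333, 339, 368, 374, 422, 446, 618, 618
The 2 values of 618 occupy positions 11–12 → average rank (11+12)/2 = 11.5.
Batch X values → pooled ranks: 252→2, 333→5, 232→1, 339→6, 618→11.5
Rank sum = 2 + 5 + 1 + 6 + 11.5 = 25.5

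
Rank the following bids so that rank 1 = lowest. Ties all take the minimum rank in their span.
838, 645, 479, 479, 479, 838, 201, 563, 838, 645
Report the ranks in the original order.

Sorted (ascending): 201, 479, 479, 479, 563, 645, 645, 838, 838, 838
The 3 values of 479 occupy positions 2–4 → each gets rank 2.
The 2 values of 645 occupy positions 6–7 → each gets rank 6.
The 3 values of 838 occupy positions 8–10 → each gets rank 8.

8, 6, 2, 2, 2, 8, 1, 5, 8, 6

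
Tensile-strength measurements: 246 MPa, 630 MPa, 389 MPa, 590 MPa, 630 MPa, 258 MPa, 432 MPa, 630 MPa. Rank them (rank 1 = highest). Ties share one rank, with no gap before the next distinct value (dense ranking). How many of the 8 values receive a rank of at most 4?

Sorted (descending): 630, 630, 630, 590, 432, 389, 258, 246
The 3 values of 630 share dense rank 1.
Remaining distinct values take the next consecutive integers.
Ranks ≤ 4: {1, 1, 1, 2, 3, 4} → 6 values.

6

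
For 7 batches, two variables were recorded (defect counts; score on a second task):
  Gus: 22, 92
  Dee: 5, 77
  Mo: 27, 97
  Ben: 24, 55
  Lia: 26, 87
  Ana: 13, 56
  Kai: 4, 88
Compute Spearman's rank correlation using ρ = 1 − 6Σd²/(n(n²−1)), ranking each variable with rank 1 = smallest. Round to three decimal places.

Ranks of variable 1: 4, 2, 7, 5, 6, 3, 1
Ranks of variable 2: 6, 3, 7, 1, 4, 2, 5
d = r₁ − r₂: -2, -1, 0, 4, 2, 1, -4
d²: 4, 1, 0, 16, 4, 1, 16; Σd² = 42
ρ = 1 − 6·42/(7·48) = 1 − 252/336 = 0.250

0.250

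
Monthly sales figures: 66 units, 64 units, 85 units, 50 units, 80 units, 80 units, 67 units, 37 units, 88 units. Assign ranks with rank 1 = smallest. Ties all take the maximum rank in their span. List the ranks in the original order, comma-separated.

4, 3, 8, 2, 7, 7, 5, 1, 9

Sorted (ascending): 37, 50, 64, 66, 67, 80, 80, 85, 88
The 2 values of 80 occupy positions 6–7 → each gets rank 7.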